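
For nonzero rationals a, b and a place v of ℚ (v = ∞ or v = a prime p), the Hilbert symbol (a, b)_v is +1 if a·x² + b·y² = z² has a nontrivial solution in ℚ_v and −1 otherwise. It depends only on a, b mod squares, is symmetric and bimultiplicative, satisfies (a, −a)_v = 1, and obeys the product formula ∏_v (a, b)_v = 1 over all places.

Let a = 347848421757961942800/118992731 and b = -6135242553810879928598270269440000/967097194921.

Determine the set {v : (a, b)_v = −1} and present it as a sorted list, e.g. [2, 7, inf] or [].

[3, 29]

(a, b) ≡ (8987, -71079) mod (ℚ^×)²; places V = {2, 3, 5, 11, 13, 17, 19, 23, 29, 31, 43, ∞}.
(a,b)_17: α=2, u≡14; β=2, v≡13 (mod 17); (14|17)=-1, (13|17)=+1; sign (−1)^0·-1^2·+1^2 = +1.
(a,b)_11: α=-3, u≡1; β=-2, v≡4 (mod 11); (1|11)=+1, (4|11)=+1; sign (−1)^0·+1^-2·+1^-3 = +1.
(a,b)_2: α=4, β=14; u≡3, v≡1 (mod 8); ε(u)ε(v)=1·0, αω(v)=4·0, βω(u)=14·1; sum ≡ 0  ⇒  +1.
(a,b)_∞: sgn(8987)=+, sgn(-71079)=−, so +1.
(a,b)_13: α=-2, u≡10; β=-4, v≡11 (mod 13); (10|13)=+1, (11|13)=-1; sign (−1)^0·+1^-4·-1^-2 = +1.
(a,b)_23: α=-2, u≡15; β=-4, v≡11 (mod 23); (15|23)=-1, (11|23)=-1; sign (−1)^0·-1^-4·-1^-2 = +1.
(a,b)_43: α=3, u≡2; β=5, v≡15 (mod 43); (2|43)=-1, (15|43)=+1; sign (−1)^1·-1^5·+1^3 = +1.
(a,b)_19: α=3, u≡11; β=5, v≡15 (mod 19); (11|19)=+1, (15|19)=-1; sign (−1)^1·+1^5·-1^3 = +1.
(a,b)_31: α=0, u≡25; β=2, v≡19 (mod 31); (25|31)=+1, (19|31)=+1; sign (−1)^0·+1^2·+1^0 = +1.
(a,b)_29: α=2, u≡21; β=3, v≡19 (mod 29); (21|29)=-1, (19|29)=-1; sign (−1)^0·-1^3·-1^2 = -1.
(a,b)_5: α=2, u≡2; β=4, v≡1 (mod 5); (2|5)=-1, (1|5)=+1; sign (−1)^0·-1^4·+1^2 = +1.
(a,b)_3: α=8, u≡2; β=5, v≡1 (mod 3); (2|3)=-1, (1|3)=+1; sign (−1)^0·-1^5·+1^8 = -1.
(8987, -71079 / ℚ) ramifies at {3, 29}: a division algebra.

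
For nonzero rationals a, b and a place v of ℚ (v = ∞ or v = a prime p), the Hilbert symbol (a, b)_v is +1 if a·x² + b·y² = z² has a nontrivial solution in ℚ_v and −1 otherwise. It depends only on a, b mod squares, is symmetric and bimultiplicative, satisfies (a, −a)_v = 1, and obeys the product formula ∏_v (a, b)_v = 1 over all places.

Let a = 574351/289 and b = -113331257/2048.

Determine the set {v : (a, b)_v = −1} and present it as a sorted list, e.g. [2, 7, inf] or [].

[2, 13, 19, 43]

Mod squares: a ≡ 1591, b ≡ -627874. Check v ∈ {∞, 2, 13, 17, 19, 31, 37, 41, 43}.
v=13: a=13^0·(≡8), b=13^1·(≡9) mod 13; (8|13)=-1, (9|13)=+1; (−1)^{0·1·6}·(-1)^1·(+1)^0 = -1.
v=43: a=43^1·(≡30), b=43^0·(≡42) mod 43; (30|43)=-1, (42|43)=-1; (−1)^{1·0·21}·(-1)^0·(-1)^1 = -1.
v=2: v_2(a)=0, v_2(b)=-11; units ≡ 7, 7 (mod 8); ε·ε+αω+βω = 1·1+0·0+-11·0 ≡ 1  ⇒  (a,b)_2 = -1.
v=17: a=17^-2·(≡6), b=17^0·(≡1) mod 17; (6|17)=-1, (1|17)=+1; (−1)^{-2·0·8}·(-1)^0·(+1)^-2 = +1.
v=41: a=41^0·(≡32), b=41^1·(≡40) mod 41; (32|41)=+1, (40|41)=+1; (−1)^{0·1·20}·(+1)^1·(+1)^0 = +1.
v=37: a=37^1·(≡13), b=37^0·(≡3) mod 37; (13|37)=-1, (3|37)=+1; (−1)^{1·0·18}·(-1)^0·(+1)^1 = +1.
v=∞: 1591 > 0 and -627874 < 0  ⇒  (a,b)_∞ = +1.
v=19: a=19^2·(≡13), b=19^3·(≡3) mod 19; (13|19)=-1, (3|19)=-1; (−1)^{2·3·9}·(-1)^3·(-1)^2 = -1.
v=31: a=31^0·(≡20), b=31^1·(≡7) mod 31; (20|31)=+1, (7|31)=+1; (−1)^{0·1·15}·(+1)^1·(+1)^0 = +1.
(1591, -627874 / ℚ) ramifies at {2, 13, 19, 43}: a division algebra.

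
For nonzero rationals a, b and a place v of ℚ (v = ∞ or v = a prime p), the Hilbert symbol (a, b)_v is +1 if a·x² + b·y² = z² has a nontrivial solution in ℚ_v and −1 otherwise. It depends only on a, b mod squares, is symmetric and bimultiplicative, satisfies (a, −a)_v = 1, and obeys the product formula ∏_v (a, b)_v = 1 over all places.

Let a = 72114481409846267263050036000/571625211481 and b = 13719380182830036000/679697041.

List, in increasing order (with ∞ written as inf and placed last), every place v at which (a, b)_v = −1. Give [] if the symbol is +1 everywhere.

[3, 11]

(a, b) ≡ (4290, 4290) mod (ℚ^×)²; places V = {2, 3, 5, 11, 13, 29, 31, ∞}.
(a,b)_5: α=3, u≡3; β=3, v≡3 (mod 5); (3|5)=-1, (3|5)=-1; sign (−1)^0·-1^3·-1^3 = +1.
(a,b)_∞: sgn(4290)=+, sgn(4290)=+, so +1.
(a,b)_31: α=-2, u≡11; β=-2, v≡22 (mod 31); (11|31)=-1, (22|31)=-1; sign (−1)^0·-1^-2·-1^-2 = +1.
(a,b)_29: α=-6, u≡10; β=-4, v≡10 (mod 29); (10|29)=-1, (10|29)=-1; sign (−1)^0·-1^-4·-1^-6 = +1.
(a,b)_13: α=15, u≡6; β=9, v≡8 (mod 13); (6|13)=-1, (8|13)=-1; sign (−1)^0·-1^9·-1^15 = +1.
(a,b)_3: α=7, u≡2; β=5, v≡2 (mod 3); (2|3)=-1, (2|3)=-1; sign (−1)^1·-1^5·-1^7 = -1.
(a,b)_2: α=5, β=5; u≡1, v≡1 (mod 8); ε(u)ε(v)=0·0, αω(v)=5·0, βω(u)=5·0; sum ≡ 0  ⇒  +1.
(a,b)_11: α=5, u≡5; β=3, v≡9 (mod 11); (5|11)=+1, (9|11)=+1; sign (−1)^1·+1^3·+1^5 = -1.
(4290, 4290 / ℚ) ramifies at {3, 11}: a division algebra.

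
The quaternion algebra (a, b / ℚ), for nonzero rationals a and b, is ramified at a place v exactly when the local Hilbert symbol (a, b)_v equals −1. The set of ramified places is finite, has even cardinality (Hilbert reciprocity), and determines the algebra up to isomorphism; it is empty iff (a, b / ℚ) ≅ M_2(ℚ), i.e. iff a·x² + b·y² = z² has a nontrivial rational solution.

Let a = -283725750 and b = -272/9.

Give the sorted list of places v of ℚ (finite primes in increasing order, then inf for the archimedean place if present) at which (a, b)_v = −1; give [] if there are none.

(a, b) ≡ (-39270, -17) mod (ℚ^×)²; places V = {2, 3, 5, 7, 11, 17, ∞}.
(a,b)_11: α=1, u≡1; β=0, v≡4 (mod 11); (1|11)=+1, (4|11)=+1; sign (−1)^0·+1^0·+1^1 = +1.
(a,b)_5: α=3, u≡4; β=0, v≡2 (mod 5); (4|5)=+1, (2|5)=-1; sign (−1)^0·+1^0·-1^3 = -1.
(a,b)_∞: sgn(-39270)=−, sgn(-17)=−, so -1.
(a,b)_7: α=1, u≡4; β=0, v≡4 (mod 7); (4|7)=+1, (4|7)=+1; sign (−1)^0·+1^0·+1^1 = +1.
(a,b)_3: α=1, u≡2; β=-2, v≡1 (mod 3); (2|3)=-1, (1|3)=+1; sign (−1)^0·-1^-2·+1^1 = +1.
(a,b)_17: α=3, u≡16; β=1, v≡2 (mod 17); (16|17)=+1, (2|17)=+1; sign (−1)^0·+1^1·+1^3 = +1.
(a,b)_2: α=1, β=4; u≡5, v≡7 (mod 8); ε(u)ε(v)=0·1, αω(v)=1·0, βω(u)=4·1; sum ≡ 0  ⇒  +1.
|Ram(-39270, -17)| = 2, even; anisotropic at {5, ∞}.

[5, inf]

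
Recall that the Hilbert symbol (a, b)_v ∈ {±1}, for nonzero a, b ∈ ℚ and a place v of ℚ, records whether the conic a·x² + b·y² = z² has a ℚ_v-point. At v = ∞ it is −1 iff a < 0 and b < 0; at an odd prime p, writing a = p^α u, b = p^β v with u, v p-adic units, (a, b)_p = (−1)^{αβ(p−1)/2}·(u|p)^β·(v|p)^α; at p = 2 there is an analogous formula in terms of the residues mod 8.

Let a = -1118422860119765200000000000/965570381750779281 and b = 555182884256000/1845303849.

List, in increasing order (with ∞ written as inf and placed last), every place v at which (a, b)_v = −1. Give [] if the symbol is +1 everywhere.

Mod squares: a ≡ -130, b ≡ 1265. Check v ∈ {∞, 2, 3, 5, 7, 11, 13, 23, 37, 43}.
v=2: v_2(a)=13, v_2(b)=8; units ≡ 7, 1 (mod 8); ε·ε+αω+βω = 1·0+13·0+8·0 ≡ 0  ⇒  (a,b)_2 = +1.
v=3: a=3^-24·(≡2), b=3^-6·(≡2) mod 3; (2|3)=-1, (2|3)=-1; (−1)^{-24·-6·1}·(-1)^-6·(-1)^-24 = +1.
v=11: a=11^2·(≡7), b=11^1·(≡1) mod 11; (7|11)=-1, (1|11)=+1; (−1)^{2·1·5}·(-1)^1·(+1)^2 = -1.
v=7: a=7^6·(≡6), b=7^4·(≡6) mod 7; (6|7)=-1, (6|7)=-1; (−1)^{6·4·3}·(-1)^4·(-1)^6 = +1.
v=23: a=23^2·(≡1), b=23^1·(≡18) mod 23; (1|23)=+1, (18|23)=+1; (−1)^{2·1·11}·(+1)^1·(+1)^2 = +1.
v=∞: -130 < 0 and 1265 > 0  ⇒  (a,b)_∞ = +1.
v=5: a=5^11·(≡4), b=5^3·(≡2) mod 5; (4|5)=+1, (2|5)=-1; (−1)^{11·3·2}·(+1)^3·(-1)^11 = -1.
v=43: a=43^-4·(≡7), b=43^-2·(≡8) mod 43; (7|43)=-1, (8|43)=-1; (−1)^{-4·-2·21}·(-1)^-2·(-1)^-4 = +1.
v=13: a=13^5·(≡12), b=13^4·(≡12) mod 13; (12|13)=+1, (12|13)=+1; (−1)^{5·4·6}·(+1)^4·(+1)^5 = +1.
v=37: a=37^0·(≡14), b=37^-2·(≡26) mod 37; (14|37)=-1, (26|37)=+1; (−1)^{0·-2·18}·(-1)^-2·(+1)^0 = +1.
|Ram(-130, 1265)| = 2, even; anisotropic at {5, 11}.

[5, 11]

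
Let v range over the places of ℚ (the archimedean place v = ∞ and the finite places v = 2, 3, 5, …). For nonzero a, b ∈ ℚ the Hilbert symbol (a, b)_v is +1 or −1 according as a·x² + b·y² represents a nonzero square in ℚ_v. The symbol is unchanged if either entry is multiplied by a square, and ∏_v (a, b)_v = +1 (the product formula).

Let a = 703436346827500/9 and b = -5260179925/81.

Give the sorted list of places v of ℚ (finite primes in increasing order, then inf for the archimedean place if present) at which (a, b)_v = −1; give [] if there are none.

Mod squares: a ≡ 19, b ≡ -1245013. Check v ∈ {∞, 2, 3, 5, 7, 11, 13, 19, 23, 37}.
v=7: a=7^0·(≡3), b=7^1·(≡4) mod 7; (3|7)=-1, (4|7)=+1; (−1)^{0·1·3}·(-1)^1·(+1)^0 = -1.
v=5: a=5^4·(≡1), b=5^2·(≡3) mod 5; (1|5)=+1, (3|5)=-1; (−1)^{4·2·2}·(+1)^2·(-1)^4 = +1.
v=3: a=3^-2·(≡1), b=3^-4·(≡2) mod 3; (1|3)=+1, (2|3)=-1; (−1)^{-2·-4·1}·(+1)^-4·(-1)^-2 = +1.
v=11: a=11^2·(≡2), b=11^1·(≡10) mod 11; (2|11)=-1, (10|11)=-1; (−1)^{2·1·5}·(-1)^1·(-1)^2 = -1.
v=37: a=37^2·(≡31), b=37^1·(≡21) mod 37; (31|37)=-1, (21|37)=+1; (−1)^{2·1·18}·(-1)^1·(+1)^2 = -1.
v=2: v_2(a)=2, v_2(b)=0; units ≡ 3, 3 (mod 8); ε·ε+αω+βω = 1·1+2·1+0·1 ≡ 1  ⇒  (a,b)_2 = -1.
v=∞: 19 > 0 and -1245013 < 0  ⇒  (a,b)_∞ = +1.
v=13: a=13^2·(≡7), b=13^2·(≡1) mod 13; (7|13)=-1, (1|13)=+1; (−1)^{2·2·6}·(-1)^2·(+1)^2 = +1.
v=23: a=23^2·(≡21), b=23^1·(≡7) mod 23; (21|23)=-1, (7|23)=-1; (−1)^{2·1·11}·(-1)^1·(-1)^2 = -1.
v=19: a=19^1·(≡7), b=19^1·(≡17) mod 19; (7|19)=+1, (17|19)=+1; (−1)^{1·1·9}·(+1)^1·(+1)^1 = -1.
Ram(19, -1245013) = {2, 7, 11, 19, 23, 37}; no ℚ_2-point on the conic.

[2, 7, 11, 19, 23, 37]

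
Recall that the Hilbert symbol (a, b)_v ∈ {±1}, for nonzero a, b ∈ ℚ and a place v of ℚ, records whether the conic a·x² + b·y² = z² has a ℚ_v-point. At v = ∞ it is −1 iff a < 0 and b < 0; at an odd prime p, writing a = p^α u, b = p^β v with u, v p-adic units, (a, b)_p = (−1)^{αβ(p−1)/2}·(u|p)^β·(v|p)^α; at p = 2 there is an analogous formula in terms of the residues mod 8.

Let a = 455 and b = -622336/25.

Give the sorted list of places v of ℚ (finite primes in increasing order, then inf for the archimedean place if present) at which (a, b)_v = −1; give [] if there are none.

Mod squares: a ≡ 455, b ≡ -2431. Check v ∈ {∞, 2, 5, 7, 11, 13, 17}.
v=2: v_2(a)=0, v_2(b)=8; units ≡ 7, 1 (mod 8); ε·ε+αω+βω = 1·0+0·0+8·0 ≡ 0  ⇒  (a,b)_2 = +1.
v=11: a=11^0·(≡4), b=11^1·(≡10) mod 11; (4|11)=+1, (10|11)=-1; (−1)^{0·1·5}·(+1)^1·(-1)^0 = +1.
v=13: a=13^1·(≡9), b=13^1·(≡6) mod 13; (9|13)=+1, (6|13)=-1; (−1)^{1·1·6}·(+1)^1·(-1)^1 = -1.
v=5: a=5^1·(≡1), b=5^-2·(≡4) mod 5; (1|5)=+1, (4|5)=+1; (−1)^{1·-2·2}·(+1)^-2·(+1)^1 = +1.
v=17: a=17^0·(≡13), b=17^1·(≡14) mod 17; (13|17)=+1, (14|17)=-1; (−1)^{0·1·8}·(+1)^1·(-1)^0 = +1.
v=7: a=7^1·(≡2), b=7^0·(≡5) mod 7; (2|7)=+1, (5|7)=-1; (−1)^{1·0·3}·(+1)^0·(-1)^1 = -1.
v=∞: 455 > 0 and -2431 < 0  ⇒  (a,b)_∞ = +1.
|Ram(455, -2431)| = 2, even; anisotropic at {7, 13}.

[7, 13]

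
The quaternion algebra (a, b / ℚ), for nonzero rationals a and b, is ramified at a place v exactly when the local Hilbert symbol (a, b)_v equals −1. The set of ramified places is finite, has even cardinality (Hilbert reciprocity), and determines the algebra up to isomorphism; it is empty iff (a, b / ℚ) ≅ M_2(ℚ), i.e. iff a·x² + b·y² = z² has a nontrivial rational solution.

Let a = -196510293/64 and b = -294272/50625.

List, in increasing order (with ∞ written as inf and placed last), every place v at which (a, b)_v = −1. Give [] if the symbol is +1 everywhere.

[2, inf]

(a, b) ≡ (-2426053, -38) mod (ℚ^×)²; places V = {2, 3, 5, 7, 11, 17, 19, 29, 37, ∞}.
(a,b)_19: α=1, u≡14; β=1, v≡6 (mod 19); (14|19)=-1, (6|19)=+1; sign (−1)^1·-1^1·+1^1 = +1.
(a,b)_37: α=1, u≡22; β=0, v≡7 (mod 37); (22|37)=-1, (7|37)=+1; sign (−1)^0·-1^0·+1^1 = +1.
(a,b)_3: α=4, u≡2; β=-4, v≡1 (mod 3); (2|3)=-1, (1|3)=+1; sign (−1)^0·-1^-4·+1^4 = +1.
(a,b)_∞: sgn(-2426053)=−, sgn(-38)=−, so -1.
(a,b)_29: α=1, u≡21; β=0, v≡1 (mod 29); (21|29)=-1, (1|29)=+1; sign (−1)^0·-1^0·+1^1 = +1.
(a,b)_2: α=-6, β=7; u≡3, v≡5 (mod 8); ε(u)ε(v)=1·0, αω(v)=-6·1, βω(u)=7·1; sum ≡ 1  ⇒  -1.
(a,b)_17: α=1, u≡6; β=0, v≡2 (mod 17); (6|17)=-1, (2|17)=+1; sign (−1)^0·-1^0·+1^1 = +1.
(a,b)_7: α=1, u≡6; β=0, v≡1 (mod 7); (6|7)=-1, (1|7)=+1; sign (−1)^0·-1^0·+1^1 = +1.
(a,b)_11: α=0, u≡6; β=2, v≡7 (mod 11); (6|11)=-1, (7|11)=-1; sign (−1)^0·-1^2·-1^0 = +1.
(a,b)_5: α=0, u≡3; β=-4, v≡3 (mod 5); (3|5)=-1, (3|5)=-1; sign (−1)^0·-1^-4·-1^0 = +1.
Ram(-2426053, -38) = {2, ∞}; no ℚ_2-point on the conic.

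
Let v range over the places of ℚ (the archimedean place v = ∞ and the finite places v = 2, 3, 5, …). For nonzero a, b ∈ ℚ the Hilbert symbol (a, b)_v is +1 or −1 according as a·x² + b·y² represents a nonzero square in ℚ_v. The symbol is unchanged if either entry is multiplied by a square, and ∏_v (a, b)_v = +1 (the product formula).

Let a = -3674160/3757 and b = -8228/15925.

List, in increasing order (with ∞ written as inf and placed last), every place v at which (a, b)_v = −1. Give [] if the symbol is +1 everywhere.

(a, b) ≡ (-455, -221) mod (ℚ^×)²; places V = {2, 3, 5, 7, 11, 13, 17, ∞}.
(a,b)_∞: sgn(-455)=−, sgn(-221)=−, so -1.
(a,b)_7: α=1, u≡3; β=-2, v≡6 (mod 7); (3|7)=-1, (6|7)=-1; sign (−1)^0·-1^-2·-1^1 = -1.
(a,b)_17: α=-2, u≡13; β=1, v≡2 (mod 17); (13|17)=+1, (2|17)=+1; sign (−1)^0·+1^1·+1^-2 = +1.
(a,b)_5: α=1, u≡4; β=-2, v≡1 (mod 5); (4|5)=+1, (1|5)=+1; sign (−1)^0·+1^-2·+1^1 = +1.
(a,b)_3: α=8, u≡1; β=0, v≡1 (mod 3); (1|3)=+1, (1|3)=+1; sign (−1)^0·+1^0·+1^8 = +1.
(a,b)_11: α=0, u≡10; β=2, v≡8 (mod 11); (10|11)=-1, (8|11)=-1; sign (−1)^0·-1^2·-1^0 = +1.
(a,b)_2: α=4, β=2; u≡1, v≡3 (mod 8); ε(u)ε(v)=0·1, αω(v)=4·1, βω(u)=2·0; sum ≡ 0  ⇒  +1.
(a,b)_13: α=-1, u≡10; β=-1, v≡9 (mod 13); (10|13)=+1, (9|13)=+1; sign (−1)^0·+1^-1·+1^-1 = +1.
Ram(-455, -221) = {7, ∞}; no ℚ_7-point on the conic.

[7, inf]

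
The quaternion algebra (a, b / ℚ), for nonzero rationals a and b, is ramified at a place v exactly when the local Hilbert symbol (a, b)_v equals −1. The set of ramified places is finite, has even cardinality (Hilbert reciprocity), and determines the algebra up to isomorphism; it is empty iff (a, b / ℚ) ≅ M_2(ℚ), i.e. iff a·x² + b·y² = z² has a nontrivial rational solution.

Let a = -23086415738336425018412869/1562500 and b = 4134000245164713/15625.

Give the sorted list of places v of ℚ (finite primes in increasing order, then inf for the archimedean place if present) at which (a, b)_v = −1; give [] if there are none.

[11, 17]

(a, b) ≡ (-46189, 17) mod (ℚ^×)²; places V = {2, 3, 5, 7, 11, 13, 17, 19, 23, ∞}.
(a,b)_2: α=-2, β=0; u≡3, v≡1 (mod 8); ε(u)ε(v)=1·0, αω(v)=-2·0, βω(u)=0·1; sum ≡ 0  ⇒  +1.
(a,b)_23: α=2, u≡4; β=0, v≡20 (mod 23); (4|23)=+1, (20|23)=-1; sign (−1)^0·+1^0·-1^2 = +1.
(a,b)_13: α=1, u≡10; β=0, v≡12 (mod 13); (10|13)=+1, (12|13)=+1; sign (−1)^0·+1^0·+1^1 = +1.
(a,b)_17: α=5, u≡10; β=3, v≡2 (mod 17); (10|17)=-1, (2|17)=+1; sign (−1)^0·-1^3·+1^5 = -1.
(a,b)_7: α=2, u≡1; β=2, v≡5 (mod 7); (1|7)=+1, (5|7)=-1; sign (−1)^0·+1^2·-1^2 = +1.
(a,b)_5: α=-8, u≡4; β=-6, v≡3 (mod 5); (4|5)=+1, (3|5)=-1; sign (−1)^0·+1^-6·-1^-8 = +1.
(a,b)_3: α=0, u≡2; β=2, v≡2 (mod 3); (2|3)=-1, (2|3)=-1; sign (−1)^0·-1^2·-1^0 = +1.
(a,b)_11: α=7, u≡9; β=4, v≡10 (mod 11); (9|11)=+1, (10|11)=-1; sign (−1)^0·+1^4·-1^7 = -1.
(a,b)_19: α=5, u≡5; β=4, v≡4 (mod 19); (5|19)=+1, (4|19)=+1; sign (−1)^0·+1^4·+1^5 = +1.
(a,b)_∞: sgn(-46189)=−, sgn(17)=+, so +1.
Ram(-46189, 17) = {11, 17}; no ℚ_11-point on the conic.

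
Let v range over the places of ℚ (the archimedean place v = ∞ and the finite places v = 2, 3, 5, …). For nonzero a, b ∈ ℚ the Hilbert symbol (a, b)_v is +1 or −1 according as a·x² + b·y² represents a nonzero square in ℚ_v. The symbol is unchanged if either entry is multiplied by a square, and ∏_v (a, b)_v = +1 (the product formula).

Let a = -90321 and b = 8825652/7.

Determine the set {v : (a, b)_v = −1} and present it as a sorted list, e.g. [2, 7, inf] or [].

Mod squares: a ≡ -90321, b ≡ 1716099. Check v ∈ {∞, 2, 3, 7, 11, 17, 19, 23}.
v=23: a=23^1·(≡6), b=23^1·(≡12) mod 23; (6|23)=+1, (12|23)=+1; (−1)^{1·1·11}·(+1)^1·(+1)^1 = -1.
v=7: a=7^1·(≡5), b=7^-1·(≡3) mod 7; (5|7)=-1, (3|7)=-1; (−1)^{1·-1·3}·(-1)^-1·(-1)^1 = -1.
v=2: v_2(a)=0, v_2(b)=2; units ≡ 7, 3 (mod 8); ε·ε+αω+βω = 1·1+0·1+2·0 ≡ 1  ⇒  (a,b)_2 = -1.
v=∞: -90321 < 0 and 1716099 > 0  ⇒  (a,b)_∞ = +1.
v=17: a=17^1·(≡8), b=17^1·(≡16) mod 17; (8|17)=+1, (16|17)=+1; (−1)^{1·1·8}·(+1)^1·(+1)^1 = +1.
v=3: a=3^1·(≡1), b=3^3·(≡2) mod 3; (1|3)=+1, (2|3)=-1; (−1)^{1·3·1}·(+1)^3·(-1)^1 = +1.
v=19: a=19^0·(≡5), b=19^1·(≡13) mod 19; (5|19)=+1, (13|19)=-1; (−1)^{0·1·9}·(+1)^1·(-1)^0 = +1.
v=11: a=11^1·(≡6), b=11^1·(≡2) mod 11; (6|11)=-1, (2|11)=-1; (−1)^{1·1·5}·(-1)^1·(-1)^1 = -1.
|Ram(-90321, 1716099)| = 4, even; anisotropic at {2, 7, 11, 23}.

[2, 7, 11, 23]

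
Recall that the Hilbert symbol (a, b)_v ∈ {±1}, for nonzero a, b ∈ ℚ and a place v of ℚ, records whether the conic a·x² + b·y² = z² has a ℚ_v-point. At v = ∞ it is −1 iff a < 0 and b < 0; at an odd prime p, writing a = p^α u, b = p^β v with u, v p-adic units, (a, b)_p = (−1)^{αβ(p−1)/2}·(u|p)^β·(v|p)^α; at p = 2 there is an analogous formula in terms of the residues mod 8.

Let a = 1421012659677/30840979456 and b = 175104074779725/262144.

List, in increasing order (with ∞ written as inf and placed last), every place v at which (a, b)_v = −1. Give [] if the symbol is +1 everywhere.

(a, b) ≡ (12597, 741) mod (ℚ^×)²; places V = {2, 3, 5, 7, 13, 17, 19, 43, ∞}.
(a,b)_7: α=-6, u≡2; β=2, v≡3 (mod 7); (2|7)=+1, (3|7)=-1; sign (−1)^0·+1^2·-1^-6 = +1.
(a,b)_∞: sgn(12597)=+, sgn(741)=+, so +1.
(a,b)_17: α=1, u≡12; β=2, v≡11 (mod 17); (12|17)=-1, (11|17)=-1; sign (−1)^0·-1^2·-1^1 = -1.
(a,b)_3: α=1, u≡2; β=1, v≡1 (mod 3); (2|3)=-1, (1|3)=+1; sign (−1)^1·-1^1·+1^1 = +1.
(a,b)_5: α=0, u≡2; β=2, v≡1 (mod 5); (2|5)=-1, (1|5)=+1; sign (−1)^0·-1^2·+1^0 = +1.
(a,b)_43: α=2, u≡1; β=2, v≡10 (mod 43); (1|43)=+1, (10|43)=+1; sign (−1)^0·+1^2·+1^2 = +1.
(a,b)_19: α=3, u≡5; β=3, v≡7 (mod 19); (5|19)=+1, (7|19)=+1; sign (−1)^1·+1^3·+1^3 = -1.
(a,b)_13: α=3, u≡2; β=1, v≡2 (mod 13); (2|13)=-1, (2|13)=-1; sign (−1)^0·-1^1·-1^3 = +1.
(a,b)_2: α=-18, β=-18; u≡5, v≡5 (mod 8); ε(u)ε(v)=0·0, αω(v)=-18·1, βω(u)=-18·1; sum ≡ 0  ⇒  +1.
Ram(12597, 741) = {17, 19}; no ℚ_17-point on the conic.

[17, 19]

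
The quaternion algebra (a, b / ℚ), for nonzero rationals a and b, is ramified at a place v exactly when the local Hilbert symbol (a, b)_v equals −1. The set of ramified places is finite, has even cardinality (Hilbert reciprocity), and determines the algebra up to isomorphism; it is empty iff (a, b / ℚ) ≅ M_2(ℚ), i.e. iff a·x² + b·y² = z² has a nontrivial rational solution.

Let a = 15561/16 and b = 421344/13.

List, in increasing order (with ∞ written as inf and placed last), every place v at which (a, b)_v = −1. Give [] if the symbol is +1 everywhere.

(a, b) ≡ (1729, 38038) mod (ℚ^×)²; places V = {2, 3, 7, 11, 13, 19, ∞}.
(a,b)_13: α=1, u≡9; β=-1, v≡1 (mod 13); (9|13)=+1, (1|13)=+1; sign (−1)^0·+1^-1·+1^1 = +1.
(a,b)_11: α=0, u≡8; β=1, v≡1 (mod 11); (8|11)=-1, (1|11)=+1; sign (−1)^0·-1^1·+1^0 = -1.
(a,b)_∞: sgn(1729)=+, sgn(38038)=+, so +1.
(a,b)_3: α=2, u≡1; β=2, v≡1 (mod 3); (1|3)=+1, (1|3)=+1; sign (−1)^0·+1^2·+1^2 = +1.
(a,b)_7: α=1, u≡2; β=1, v≡1 (mod 7); (2|7)=+1, (1|7)=+1; sign (−1)^1·+1^1·+1^1 = -1.
(a,b)_19: α=1, u≡12; β=1, v≡9 (mod 19); (12|19)=-1, (9|19)=+1; sign (−1)^1·-1^1·+1^1 = +1.
(a,b)_2: α=-4, β=5; u≡1, v≡3 (mod 8); ε(u)ε(v)=0·1, αω(v)=-4·1, βω(u)=5·0; sum ≡ 0  ⇒  +1.
(1729, 38038 / ℚ) ramifies at {7, 11}: a division algebra.

[7, 11]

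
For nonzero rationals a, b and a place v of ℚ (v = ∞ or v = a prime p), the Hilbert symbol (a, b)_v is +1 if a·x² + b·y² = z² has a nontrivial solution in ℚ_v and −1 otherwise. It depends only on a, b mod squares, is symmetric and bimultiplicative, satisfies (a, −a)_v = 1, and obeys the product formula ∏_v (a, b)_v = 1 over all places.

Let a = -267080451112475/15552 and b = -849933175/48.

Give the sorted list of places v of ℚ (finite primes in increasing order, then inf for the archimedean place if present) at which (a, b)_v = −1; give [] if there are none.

Mod squares: a ≡ -39273, b ≡ -741. Check v ∈ {∞, 2, 3, 5, 7, 11, 13, 19, 53}.
v=11: a=11^2·(≡7), b=11^0·(≡2) mod 11; (7|11)=-1, (2|11)=-1; (−1)^{2·0·5}·(-1)^0·(-1)^2 = +1.
v=2: v_2(a)=-6, v_2(b)=-4; units ≡ 7, 3 (mod 8); ε·ε+αω+βω = 1·1+-6·1+-4·0 ≡ 1  ⇒  (a,b)_2 = -1.
v=53: a=53^3·(≡4), b=53^2·(≡42) mod 53; (4|53)=+1, (42|53)=+1; (−1)^{3·2·26}·(+1)^2·(+1)^3 = +1.
v=∞: -39273 < 0 and -741 < 0  ⇒  (a,b)_∞ = -1.
v=13: a=13^1·(≡2), b=13^1·(≡11) mod 13; (2|13)=-1, (11|13)=-1; (−1)^{1·1·6}·(-1)^1·(-1)^1 = +1.
v=19: a=19^1·(≡4), b=19^1·(≡18) mod 19; (4|19)=+1, (18|19)=-1; (−1)^{1·1·9}·(+1)^1·(-1)^1 = +1.
v=7: a=7^4·(≡1), b=7^2·(≡2) mod 7; (1|7)=+1, (2|7)=+1; (−1)^{4·2·3}·(+1)^2·(+1)^4 = +1.
v=3: a=3^-5·(≡1), b=3^-1·(≡2) mod 3; (1|3)=+1, (2|3)=-1; (−1)^{-5·-1·1}·(+1)^-1·(-1)^-5 = +1.
v=5: a=5^2·(≡3), b=5^2·(≡1) mod 5; (3|5)=-1, (1|5)=+1; (−1)^{2·2·2}·(-1)^2·(+1)^2 = +1.
(-39273, -741 / ℚ) ramifies at {2, ∞}: a division algebra.

[2, inf]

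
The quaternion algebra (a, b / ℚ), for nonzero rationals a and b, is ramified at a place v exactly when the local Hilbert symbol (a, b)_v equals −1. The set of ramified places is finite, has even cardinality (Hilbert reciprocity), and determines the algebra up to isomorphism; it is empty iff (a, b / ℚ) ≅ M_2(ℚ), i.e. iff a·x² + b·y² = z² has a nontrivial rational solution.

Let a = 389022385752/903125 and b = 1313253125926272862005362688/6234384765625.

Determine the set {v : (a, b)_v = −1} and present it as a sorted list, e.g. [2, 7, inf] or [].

Mod squares: a ≡ 190190, b ≡ 78. Check v ∈ {∞, 2, 3, 5, 7, 11, 13, 17, 19, 41, 47}.
v=47: a=47^0·(≡3), b=47^-2·(≡40) mod 47; (3|47)=+1, (40|47)=-1; (−1)^{0·-2·23}·(+1)^-2·(-1)^0 = +1.
v=∞: 190190 > 0 and 78 > 0  ⇒  (a,b)_∞ = +1.
v=2: v_2(a)=3, v_2(b)=17; units ≡ 7, 7 (mod 8); ε·ε+αω+βω = 1·1+3·0+17·0 ≡ 1  ⇒  (a,b)_2 = -1.
v=17: a=17^-2·(≡5), b=17^-2·(≡11) mod 17; (5|17)=-1, (11|17)=-1; (−1)^{-2·-2·8}·(-1)^-2·(-1)^-2 = +1.
v=41: a=41^2·(≡23), b=41^0·(≡31) mod 41; (23|41)=+1, (31|41)=+1; (−1)^{2·0·20}·(+1)^0·(+1)^2 = +1.
v=13: a=13^3·(≡7), b=13^5·(≡11) mod 13; (7|13)=-1, (11|13)=-1; (−1)^{3·5·6}·(-1)^5·(-1)^3 = +1.
v=5: a=5^-5·(≡3), b=5^-10·(≡3) mod 5; (3|5)=-1, (3|5)=-1; (−1)^{-5·-10·2}·(-1)^-10·(-1)^-5 = -1.
v=19: a=19^1·(≡7), b=19^2·(≡8) mod 19; (7|19)=+1, (8|19)=-1; (−1)^{1·2·9}·(+1)^2·(-1)^1 = -1.
v=3: a=3^2·(≡2), b=3^7·(≡2) mod 3; (2|3)=-1, (2|3)=-1; (−1)^{2·7·1}·(-1)^7·(-1)^2 = -1.
v=7: a=7^1·(≡5), b=7^10·(≡1) mod 7; (5|7)=-1, (1|7)=+1; (−1)^{1·10·3}·(-1)^10·(+1)^1 = +1.
v=11: a=11^1·(≡1), b=11^2·(≡1) mod 11; (1|11)=+1, (1|11)=+1; (−1)^{1·2·5}·(+1)^2·(+1)^1 = +1.
(190190, 78 / ℚ) ramifies at {2, 3, 5, 19}: a division algebra.

[2, 3, 5, 19]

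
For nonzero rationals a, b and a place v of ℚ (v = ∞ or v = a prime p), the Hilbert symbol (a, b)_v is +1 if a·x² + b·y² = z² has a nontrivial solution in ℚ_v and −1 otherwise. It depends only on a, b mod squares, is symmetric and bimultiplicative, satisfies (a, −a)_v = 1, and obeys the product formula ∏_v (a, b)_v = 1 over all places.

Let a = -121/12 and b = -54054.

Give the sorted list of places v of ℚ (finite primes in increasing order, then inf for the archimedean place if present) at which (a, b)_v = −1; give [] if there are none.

[2, 3, 11, inf]

Mod squares: a ≡ -3, b ≡ -6006. Check v ∈ {∞, 2, 3, 7, 11, 13}.
v=7: a=7^0·(≡1), b=7^1·(≡6) mod 7; (1|7)=+1, (6|7)=-1; (−1)^{0·1·3}·(+1)^1·(-1)^0 = +1.
v=2: v_2(a)=-2, v_2(b)=1; units ≡ 5, 5 (mod 8); ε·ε+αω+βω = 0·0+-2·1+1·1 ≡ 1  ⇒  (a,b)_2 = -1.
v=11: a=11^2·(≡10), b=11^1·(≡3) mod 11; (10|11)=-1, (3|11)=+1; (−1)^{2·1·5}·(-1)^1·(+1)^2 = -1.
v=13: a=13^0·(≡4), b=13^1·(≡2) mod 13; (4|13)=+1, (2|13)=-1; (−1)^{0·1·6}·(+1)^1·(-1)^0 = +1.
v=∞: -3 < 0 and -6006 < 0  ⇒  (a,b)_∞ = -1.
v=3: a=3^-1·(≡2), b=3^3·(≡2) mod 3; (2|3)=-1, (2|3)=-1; (−1)^{-1·3·1}·(-1)^3·(-1)^-1 = -1.
(-3, -6006 / ℚ) ramifies at {2, 3, 11, ∞}: a division algebra.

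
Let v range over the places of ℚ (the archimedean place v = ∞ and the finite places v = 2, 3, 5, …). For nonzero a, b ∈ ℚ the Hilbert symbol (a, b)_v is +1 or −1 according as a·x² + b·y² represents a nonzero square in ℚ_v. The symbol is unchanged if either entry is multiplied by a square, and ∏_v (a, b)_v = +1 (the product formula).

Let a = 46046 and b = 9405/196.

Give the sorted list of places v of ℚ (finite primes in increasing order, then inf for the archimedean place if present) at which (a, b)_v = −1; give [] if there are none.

(a, b) ≡ (46046, 1045) mod (ℚ^×)²; places V = {2, 3, 5, 7, 11, 13, 19, 23, ∞}.
(a,b)_∞: sgn(46046)=+, sgn(1045)=+, so +1.
(a,b)_13: α=1, u≡6; β=0, v≡6 (mod 13); (6|13)=-1, (6|13)=-1; sign (−1)^0·-1^0·-1^1 = -1.
(a,b)_5: α=0, u≡1; β=1, v≡1 (mod 5); (1|5)=+1, (1|5)=+1; sign (−1)^0·+1^1·+1^0 = +1.
(a,b)_19: α=0, u≡9; β=1, v≡16 (mod 19); (9|19)=+1, (16|19)=+1; sign (−1)^0·+1^1·+1^0 = +1.
(a,b)_2: α=1, β=-2; u≡7, v≡5 (mod 8); ε(u)ε(v)=1·0, αω(v)=1·1, βω(u)=-2·0; sum ≡ 1  ⇒  -1.
(a,b)_3: α=0, u≡2; β=2, v≡1 (mod 3); (2|3)=-1, (1|3)=+1; sign (−1)^0·-1^2·+1^0 = +1.
(a,b)_23: α=1, u≡1; β=0, v≡19 (mod 23); (1|23)=+1, (19|23)=-1; sign (−1)^0·+1^0·-1^1 = -1.
(a,b)_11: α=1, u≡6; β=1, v≡7 (mod 11); (6|11)=-1, (7|11)=-1; sign (−1)^1·-1^1·-1^1 = -1.
(a,b)_7: α=1, u≡5; β=-2, v≡1 (mod 7); (5|7)=-1, (1|7)=+1; sign (−1)^0·-1^-2·+1^1 = +1.
Ram(46046, 1045) = {2, 11, 13, 23}; no ℚ_2-point on the conic.

[2, 11, 13, 23]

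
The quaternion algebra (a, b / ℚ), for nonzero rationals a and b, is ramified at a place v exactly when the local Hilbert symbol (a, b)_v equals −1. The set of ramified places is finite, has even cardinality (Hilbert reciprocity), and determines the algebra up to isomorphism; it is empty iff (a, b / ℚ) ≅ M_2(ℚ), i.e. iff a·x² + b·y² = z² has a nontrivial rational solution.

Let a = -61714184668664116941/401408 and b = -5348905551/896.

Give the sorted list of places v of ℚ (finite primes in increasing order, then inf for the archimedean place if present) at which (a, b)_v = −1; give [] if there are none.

[3, 7, 17, 29, 41, inf]

Mod squares: a ≡ -58, b ≡ -848946. Check v ∈ {∞, 2, 3, 7, 11, 17, 29, 41}.
v=41: a=41^2·(≡26), b=41^1·(≡9) mod 41; (26|41)=-1, (9|41)=+1; (−1)^{2·1·20}·(-1)^1·(+1)^2 = -1.
v=∞: -58 < 0 and -848946 < 0  ⇒  (a,b)_∞ = -1.
v=3: a=3^16·(≡2), b=3^7·(≡2) mod 3; (2|3)=-1, (2|3)=-1; (−1)^{16·7·1}·(-1)^7·(-1)^16 = -1.
v=2: v_2(a)=-13, v_2(b)=-7; units ≡ 3, 7 (mod 8); ε·ε+αω+βω = 1·1+-13·0+-7·1 ≡ 0  ⇒  (a,b)_2 = +1.
v=17: a=17^2·(≡11), b=17^1·(≡16) mod 17; (11|17)=-1, (16|17)=+1; (−1)^{2·1·8}·(-1)^1·(+1)^2 = -1.
v=11: a=11^2·(≡2), b=11^2·(≡9) mod 11; (2|11)=-1, (9|11)=+1; (−1)^{2·2·5}·(-1)^2·(+1)^2 = +1.
v=29: a=29^3·(≡10), b=29^1·(≡20) mod 29; (10|29)=-1, (20|29)=+1; (−1)^{3·1·14}·(-1)^1·(+1)^3 = -1.
v=7: a=7^-2·(≡6), b=7^-1·(≡2) mod 7; (6|7)=-1, (2|7)=+1; (−1)^{-2·-1·3}·(-1)^-1·(+1)^-2 = -1.
(-58, -848946 / ℚ) ramifies at {3, 7, 17, 29, 41, ∞}: a division algebra.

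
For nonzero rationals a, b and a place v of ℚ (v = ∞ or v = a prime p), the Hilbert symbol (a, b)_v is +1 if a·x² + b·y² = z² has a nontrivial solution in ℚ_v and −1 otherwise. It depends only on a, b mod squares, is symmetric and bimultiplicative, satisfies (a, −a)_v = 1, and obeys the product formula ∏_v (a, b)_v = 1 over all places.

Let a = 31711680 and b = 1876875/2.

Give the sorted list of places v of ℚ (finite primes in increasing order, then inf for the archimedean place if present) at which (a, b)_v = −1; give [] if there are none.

[2, 3, 7, 13]

(a, b) ≡ (455, 6006) mod (ℚ^×)²; places V = {2, 3, 5, 7, 11, 13, ∞}.
(a,b)_2: α=6, β=-1; u≡7, v≡3 (mod 8); ε(u)ε(v)=1·1, αω(v)=6·1, βω(u)=-1·0; sum ≡ 1  ⇒  -1.
(a,b)_11: α=2, u≡5; β=1, v≡2 (mod 11); (5|11)=+1, (2|11)=-1; sign (−1)^0·+1^1·-1^2 = +1.
(a,b)_13: α=1, u≡1; β=1, v≡5 (mod 13); (1|13)=+1, (5|13)=-1; sign (−1)^0·+1^1·-1^1 = -1.
(a,b)_5: α=1, u≡1; β=4, v≡4 (mod 5); (1|5)=+1, (4|5)=+1; sign (−1)^0·+1^4·+1^1 = +1.
(a,b)_7: α=1, u≡1; β=1, v≡2 (mod 7); (1|7)=+1, (2|7)=+1; sign (−1)^1·+1^1·+1^1 = -1.
(a,b)_3: α=2, u≡2; β=1, v≡1 (mod 3); (2|3)=-1, (1|3)=+1; sign (−1)^0·-1^1·+1^2 = -1.
(a,b)_∞: sgn(455)=+, sgn(6006)=+, so +1.
|Ram(455, 6006)| = 4, even; anisotropic at {2, 3, 7, 13}.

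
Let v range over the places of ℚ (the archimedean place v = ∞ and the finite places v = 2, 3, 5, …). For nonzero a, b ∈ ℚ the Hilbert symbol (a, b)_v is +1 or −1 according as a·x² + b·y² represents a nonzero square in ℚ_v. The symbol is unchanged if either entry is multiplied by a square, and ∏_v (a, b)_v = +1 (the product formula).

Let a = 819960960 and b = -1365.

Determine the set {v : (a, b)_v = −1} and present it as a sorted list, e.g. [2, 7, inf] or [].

(a, b) ≡ (210, -1365) mod (ℚ^×)²; places V = {2, 3, 5, 7, 13, 19, ∞}.
(a,b)_3: α=1, u≡1; β=1, v≡1 (mod 3); (1|3)=+1, (1|3)=+1; sign (−1)^1·+1^1·+1^1 = -1.
(a,b)_2: α=7, β=0; u≡1, v≡3 (mod 8); ε(u)ε(v)=0·1, αω(v)=7·1, βω(u)=0·0; sum ≡ 1  ⇒  -1.
(a,b)_13: α=2, u≡6; β=1, v≡12 (mod 13); (6|13)=-1, (12|13)=+1; sign (−1)^0·-1^1·+1^2 = -1.
(a,b)_∞: sgn(210)=+, sgn(-1365)=−, so +1.
(a,b)_19: α=2, u≡5; β=0, v≡3 (mod 19); (5|19)=+1, (3|19)=-1; sign (−1)^0·+1^0·-1^2 = +1.
(a,b)_5: α=1, u≡2; β=1, v≡2 (mod 5); (2|5)=-1, (2|5)=-1; sign (−1)^0·-1^1·-1^1 = +1.
(a,b)_7: α=1, u≡1; β=1, v≡1 (mod 7); (1|7)=+1, (1|7)=+1; sign (−1)^1·+1^1·+1^1 = -1.
|Ram(210, -1365)| = 4, even; anisotropic at {2, 3, 7, 13}.

[2, 3, 7, 13]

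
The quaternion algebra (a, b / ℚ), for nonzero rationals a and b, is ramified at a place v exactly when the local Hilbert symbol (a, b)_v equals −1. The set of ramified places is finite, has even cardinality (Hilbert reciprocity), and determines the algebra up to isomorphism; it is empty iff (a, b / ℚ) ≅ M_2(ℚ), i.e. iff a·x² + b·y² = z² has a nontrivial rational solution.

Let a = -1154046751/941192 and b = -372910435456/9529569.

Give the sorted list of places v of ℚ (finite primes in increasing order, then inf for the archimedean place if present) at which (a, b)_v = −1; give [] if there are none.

(a, b) ≡ (-4862, -34) mod (ℚ^×)²; places V = {2, 3, 7, 11, 13, 17, 19, 53, ∞}.
(a,b)_11: α=1, u≡5; β=0, v≡7 (mod 11); (5|11)=+1, (7|11)=-1; sign (−1)^0·+1^0·-1^1 = -1.
(a,b)_∞: sgn(-4862)=−, sgn(-34)=−, so -1.
(a,b)_3: α=0, u≡1; β=-4, v≡2 (mod 3); (1|3)=+1, (2|3)=-1; sign (−1)^0·+1^-4·-1^0 = +1.
(a,b)_2: α=-3, β=7; u≡1, v≡7 (mod 8); ε(u)ε(v)=0·1, αω(v)=-3·0, βω(u)=7·0; sum ≡ 0  ⇒  +1.
(a,b)_17: α=1, u≡7; β=1, v≡13 (mod 17); (7|17)=-1, (13|17)=+1; sign (−1)^0·-1^1·+1^1 = -1.
(a,b)_53: α=2, u≡51; β=2, v≡30 (mod 53); (51|53)=-1, (30|53)=-1; sign (−1)^0·-1^2·-1^2 = +1.
(a,b)_19: α=0, u≡15; β=2, v≡7 (mod 19); (15|19)=-1, (7|19)=+1; sign (−1)^0·-1^2·+1^0 = +1.
(a,b)_13: α=3, u≡12; β=2, v≡8 (mod 13); (12|13)=+1, (8|13)=-1; sign (−1)^0·+1^2·-1^3 = -1.
(a,b)_7: α=-6, u≡3; β=-6, v≡2 (mod 7); (3|7)=-1, (2|7)=+1; sign (−1)^0·-1^-6·+1^-6 = +1.
(-4862, -34 / ℚ) ramifies at {11, 13, 17, ∞}: a division algebra.

[11, 13, 17, inf]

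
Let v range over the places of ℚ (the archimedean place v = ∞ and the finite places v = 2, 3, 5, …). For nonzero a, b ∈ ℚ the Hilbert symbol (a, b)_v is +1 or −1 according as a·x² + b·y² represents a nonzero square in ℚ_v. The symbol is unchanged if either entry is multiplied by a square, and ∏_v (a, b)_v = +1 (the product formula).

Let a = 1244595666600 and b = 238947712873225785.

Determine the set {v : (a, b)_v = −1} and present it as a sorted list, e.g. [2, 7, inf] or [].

Mod squares: a ≡ 26, b ≡ 36465. Check v ∈ {∞, 2, 3, 5, 11, 13, 17}.
v=5: a=5^2·(≡4), b=5^1·(≡2) mod 5; (4|5)=+1, (2|5)=-1; (−1)^{2·1·2}·(+1)^1·(-1)^2 = +1.
v=13: a=13^3·(≡11), b=13^5·(≡1) mod 13; (11|13)=-1, (1|13)=+1; (−1)^{3·5·6}·(-1)^5·(+1)^3 = -1.
v=17: a=17^2·(≡9), b=17^3·(≡11) mod 17; (9|17)=+1, (11|17)=-1; (−1)^{2·3·8}·(+1)^3·(-1)^2 = +1.
v=2: v_2(a)=3, v_2(b)=0; units ≡ 5, 1 (mod 8); ε·ε+αω+βω = 0·0+3·0+0·1 ≡ 0  ⇒  (a,b)_2 = +1.
v=3: a=3^4·(≡2), b=3^9·(≡2) mod 3; (2|3)=-1, (2|3)=-1; (−1)^{4·9·1}·(-1)^9·(-1)^4 = -1.
v=∞: 26 > 0 and 36465 > 0  ⇒  (a,b)_∞ = +1.
v=11: a=11^2·(≡5), b=11^3·(≡3) mod 11; (5|11)=+1, (3|11)=+1; (−1)^{2·3·5}·(+1)^3·(+1)^2 = +1.
|Ram(26, 36465)| = 2, even; anisotropic at {3, 13}.

[3, 13]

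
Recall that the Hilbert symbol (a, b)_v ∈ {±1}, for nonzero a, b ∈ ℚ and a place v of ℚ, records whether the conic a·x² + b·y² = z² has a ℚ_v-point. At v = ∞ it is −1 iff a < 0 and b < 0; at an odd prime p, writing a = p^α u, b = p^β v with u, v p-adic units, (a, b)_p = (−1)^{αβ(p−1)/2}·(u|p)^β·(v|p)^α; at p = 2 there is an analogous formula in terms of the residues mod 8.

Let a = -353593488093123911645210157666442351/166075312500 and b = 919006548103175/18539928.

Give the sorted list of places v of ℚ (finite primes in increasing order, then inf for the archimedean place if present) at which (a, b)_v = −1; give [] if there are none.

[2, 7]

(a, b) ≡ (-678755, 6314) mod (ℚ^×)²; places V = {2, 3, 5, 7, 11, 17, 29, 37, 41, 43, ∞}.
(a,b)_41: α=7, u≡10; β=3, v≡9 (mod 41); (10|41)=+1, (9|41)=+1; sign (−1)^0·+1^3·+1^7 = +1.
(a,b)_5: α=-7, u≡1; β=2, v≡4 (mod 5); (1|5)=+1, (4|5)=+1; sign (−1)^0·+1^2·+1^-7 = +1.
(a,b)_37: α=4, u≡27; β=0, v≡32 (mod 37); (27|37)=+1, (32|37)=-1; sign (−1)^0·+1^0·-1^4 = +1.
(a,b)_3: α=-12, u≡1; β=-6, v≡2 (mod 3); (1|3)=+1, (2|3)=-1; sign (−1)^0·+1^-6·-1^-12 = +1.
(a,b)_11: α=3, u≡3; β=-1, v≡8 (mod 11); (3|11)=+1, (8|11)=-1; sign (−1)^1·+1^-1·-1^3 = +1.
(a,b)_7: α=1, u≡5; β=3, v≡3 (mod 7); (5|7)=-1, (3|7)=-1; sign (−1)^1·-1^3·-1^1 = -1.
(a,b)_2: α=-2, β=-3; u≡5, v≡5 (mod 8); ε(u)ε(v)=0·0, αω(v)=-2·1, βω(u)=-3·1; sum ≡ 1  ⇒  -1.
(a,b)_29: α=4, u≡18; β=2, v≡15 (mod 29); (18|29)=-1, (15|29)=-1; sign (−1)^0·-1^2·-1^4 = +1.
(a,b)_43: α=5, u≡12; β=2, v≡14 (mod 43); (12|43)=-1, (14|43)=+1; sign (−1)^0·-1^2·+1^5 = +1.
(a,b)_17: α=0, u≡4; β=-2, v≡10 (mod 17); (4|17)=+1, (10|17)=-1; sign (−1)^0·+1^-2·-1^0 = +1.
(a,b)_∞: sgn(-678755)=−, sgn(6314)=+, so +1.
Ram(-678755, 6314) = {2, 7}; no ℚ_2-point on the conic.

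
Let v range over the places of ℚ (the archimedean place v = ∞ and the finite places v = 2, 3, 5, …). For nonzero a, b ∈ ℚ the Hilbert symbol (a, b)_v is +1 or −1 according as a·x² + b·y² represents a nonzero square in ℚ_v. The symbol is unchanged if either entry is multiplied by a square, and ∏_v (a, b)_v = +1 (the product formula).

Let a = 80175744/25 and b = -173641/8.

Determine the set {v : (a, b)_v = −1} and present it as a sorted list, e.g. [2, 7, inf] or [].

[2, 11]

(a, b) ≡ (15466, -962) mod (ℚ^×)²; places V = {2, 3, 5, 11, 13, 19, 37, ∞}.
(a,b)_37: α=1, u≡21; β=1, v≡10 (mod 37); (21|37)=+1, (10|37)=+1; sign (−1)^0·+1^1·+1^1 = +1.
(a,b)_13: α=0, u≡1; β=1, v≡9 (mod 13); (1|13)=+1, (9|13)=+1; sign (−1)^0·+1^1·+1^0 = +1.
(a,b)_3: α=4, u≡1; β=0, v≡1 (mod 3); (1|3)=+1, (1|3)=+1; sign (−1)^0·+1^0·+1^4 = +1.
(a,b)_2: α=7, β=-3; u≡5, v≡7 (mod 8); ε(u)ε(v)=0·1, αω(v)=7·0, βω(u)=-3·1; sum ≡ 1  ⇒  -1.
(a,b)_∞: sgn(15466)=+, sgn(-962)=−, so +1.
(a,b)_5: α=-2, u≡4; β=0, v≡3 (mod 5); (4|5)=+1, (3|5)=-1; sign (−1)^0·+1^0·-1^-2 = +1.
(a,b)_11: α=1, u≡9; β=0, v≡2 (mod 11); (9|11)=+1, (2|11)=-1; sign (−1)^0·+1^0·-1^1 = -1.
(a,b)_19: α=1, u≡11; β=2, v≡4 (mod 19); (11|19)=+1, (4|19)=+1; sign (−1)^0·+1^2·+1^1 = +1.
|Ram(15466, -962)| = 2, even; anisotropic at {2, 11}.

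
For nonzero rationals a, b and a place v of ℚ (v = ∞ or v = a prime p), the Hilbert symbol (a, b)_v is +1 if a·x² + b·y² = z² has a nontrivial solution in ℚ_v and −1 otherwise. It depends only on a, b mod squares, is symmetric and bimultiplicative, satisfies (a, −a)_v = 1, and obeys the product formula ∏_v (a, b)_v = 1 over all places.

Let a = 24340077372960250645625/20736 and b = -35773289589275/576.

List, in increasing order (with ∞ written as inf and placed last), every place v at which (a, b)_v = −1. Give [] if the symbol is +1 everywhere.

(a, b) ≡ (1073, -595973171) mod (ℚ^×)²; places V = {2, 3, 5, 7, 19, 23, 29, 31, 37, 41, ∞}.
(a,b)_41: α=2, u≡7; β=1, v≡2 (mod 41); (7|41)=-1, (2|41)=+1; sign (−1)^0·-1^1·+1^2 = -1.
(a,b)_31: α=2, u≡18; β=1, v≡25 (mod 31); (18|31)=+1, (25|31)=+1; sign (−1)^0·+1^1·+1^2 = +1.
(a,b)_29: α=1, u≡14; β=1, v≡13 (mod 29); (14|29)=-1, (13|29)=+1; sign (−1)^0·-1^1·+1^1 = -1.
(a,b)_2: α=-8, β=-6; u≡1, v≡5 (mod 8); ε(u)ε(v)=0·0, αω(v)=-8·1, βω(u)=-6·0; sum ≡ 0  ⇒  +1.
(a,b)_∞: sgn(1073)=+, sgn(-595973171)=−, so +1.
(a,b)_3: α=-4, u≡2; β=-2, v≡1 (mod 3); (2|3)=-1, (1|3)=+1; sign (−1)^0·-1^-2·+1^-4 = +1.
(a,b)_19: α=2, u≡1; β=1, v≡10 (mod 19); (1|19)=+1, (10|19)=-1; sign (−1)^0·+1^1·-1^2 = +1.
(a,b)_37: α=1, u≡6; β=1, v≡1 (mod 37); (6|37)=-1, (1|37)=+1; sign (−1)^0·-1^1·+1^1 = -1.
(a,b)_5: α=4, u≡3; β=2, v≡4 (mod 5); (3|5)=-1, (4|5)=+1; sign (−1)^0·-1^2·+1^4 = +1.
(a,b)_7: α=6, u≡1; β=4, v≡1 (mod 7); (1|7)=+1, (1|7)=+1; sign (−1)^0·+1^4·+1^6 = +1.
(a,b)_23: α=2, u≡22; β=1, v≡17 (mod 23); (22|23)=-1, (17|23)=-1; sign (−1)^0·-1^1·-1^2 = -1.
(1073, -595973171 / ℚ) ramifies at {23, 29, 37, 41}: a division algebra.

[23, 29, 37, 41]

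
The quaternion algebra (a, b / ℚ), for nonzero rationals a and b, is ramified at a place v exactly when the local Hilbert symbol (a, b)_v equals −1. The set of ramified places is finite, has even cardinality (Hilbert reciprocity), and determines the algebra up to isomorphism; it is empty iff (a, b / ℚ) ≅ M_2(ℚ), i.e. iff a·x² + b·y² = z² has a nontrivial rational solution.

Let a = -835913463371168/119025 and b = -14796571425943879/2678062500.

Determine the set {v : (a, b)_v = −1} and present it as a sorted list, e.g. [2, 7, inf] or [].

(a, b) ≡ (-602, -31) mod (ℚ^×)²; places V = {2, 3, 5, 7, 11, 13, 17, 19, 23, 31, 43, ∞}.
(a,b)_5: α=-2, u≡2; β=-6, v≡1 (mod 5); (2|5)=-1, (1|5)=+1; sign (−1)^0·-1^-6·+1^-2 = +1.
(a,b)_43: α=3, u≡42; β=2, v≡18 (mod 43); (42|43)=-1, (18|43)=-1; sign (−1)^0·-1^2·-1^3 = -1.
(a,b)_13: α=2, u≡3; β=2, v≡6 (mod 13); (3|13)=+1, (6|13)=-1; sign (−1)^0·+1^2·-1^2 = +1.
(a,b)_31: α=2, u≡25; β=1, v≡11 (mod 31); (25|31)=+1, (11|31)=-1; sign (−1)^0·+1^1·-1^2 = +1.
(a,b)_19: α=0, u≡11; β=2, v≡5 (mod 19); (11|19)=+1, (5|19)=+1; sign (−1)^0·+1^2·+1^0 = +1.
(a,b)_23: α=-2, u≡11; β=-2, v≡15 (mod 23); (11|23)=-1, (15|23)=-1; sign (−1)^0·-1^-2·-1^-2 = +1.
(a,b)_7: α=1, u≡3; β=0, v≡2 (mod 7); (3|7)=-1, (2|7)=+1; sign (−1)^0·-1^0·+1^1 = +1.
(a,b)_∞: sgn(-602)=−, sgn(-31)=−, so -1.
(a,b)_17: α=2, u≡6; β=2, v≡14 (mod 17); (6|17)=-1, (14|17)=-1; sign (−1)^0·-1^2·-1^2 = +1.
(a,b)_11: α=0, u≡1; β=4, v≡6 (mod 11); (1|11)=+1, (6|11)=-1; sign (−1)^0·+1^4·-1^0 = +1.
(a,b)_3: α=-2, u≡1; β=-4, v≡2 (mod 3); (1|3)=+1, (2|3)=-1; sign (−1)^0·+1^-4·-1^-2 = +1.
(a,b)_2: α=5, β=-2; u≡3, v≡1 (mod 8); ε(u)ε(v)=1·0, αω(v)=5·0, βω(u)=-2·1; sum ≡ 0  ⇒  +1.
Ram(-602, -31) = {43, ∞}; no ℚ_43-point on the conic.

[43, inf]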